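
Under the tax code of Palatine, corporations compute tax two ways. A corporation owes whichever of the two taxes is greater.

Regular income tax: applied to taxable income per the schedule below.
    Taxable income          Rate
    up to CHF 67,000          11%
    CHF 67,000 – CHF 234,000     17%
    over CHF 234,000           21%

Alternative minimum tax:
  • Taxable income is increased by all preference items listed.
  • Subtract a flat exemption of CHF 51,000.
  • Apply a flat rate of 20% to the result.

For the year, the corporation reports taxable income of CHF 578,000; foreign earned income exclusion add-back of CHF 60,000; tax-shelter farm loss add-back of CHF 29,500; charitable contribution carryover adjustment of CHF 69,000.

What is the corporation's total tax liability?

CHF 137,100

Regular income tax:
  CHF 67,000 × 11% = CHF 7,370
  CHF 167,000 × 17% = CHF 28,390
  CHF 344,000 × 21% = CHF 72,240
  → CHF 108,000

Alternative minimum tax:
  Adjusted income: CHF 578,000 + CHF 60,000 + CHF 29,500 + CHF 69,000 = CHF 736,500
  Less exemption CHF 51,000 → base CHF 685,500
  CHF 685,500 × 20% = CHF 137,100

CHF 137,100 > CHF 108,000, so the alternative minimum tax is the binding amount.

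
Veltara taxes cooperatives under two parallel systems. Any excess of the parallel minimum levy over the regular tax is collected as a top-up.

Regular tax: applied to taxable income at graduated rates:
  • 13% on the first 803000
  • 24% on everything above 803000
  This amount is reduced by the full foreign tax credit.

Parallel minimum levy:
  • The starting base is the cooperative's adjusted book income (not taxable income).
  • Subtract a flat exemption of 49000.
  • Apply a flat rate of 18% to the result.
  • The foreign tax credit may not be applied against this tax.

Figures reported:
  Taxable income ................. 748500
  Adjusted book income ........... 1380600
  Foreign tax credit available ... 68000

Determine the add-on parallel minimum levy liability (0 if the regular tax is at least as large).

Regular tax:
  748500 × 13% = 97305
  Less foreign tax credit 68000 → 29305

Parallel minimum levy:
  Base (adjusted book income): 1380600
  Less exemption 49000 → base 1331600
  1331600 × 18% = 239688

Excess of parallel minimum levy over regular tax: 239688 − 29305 = 210383.

210383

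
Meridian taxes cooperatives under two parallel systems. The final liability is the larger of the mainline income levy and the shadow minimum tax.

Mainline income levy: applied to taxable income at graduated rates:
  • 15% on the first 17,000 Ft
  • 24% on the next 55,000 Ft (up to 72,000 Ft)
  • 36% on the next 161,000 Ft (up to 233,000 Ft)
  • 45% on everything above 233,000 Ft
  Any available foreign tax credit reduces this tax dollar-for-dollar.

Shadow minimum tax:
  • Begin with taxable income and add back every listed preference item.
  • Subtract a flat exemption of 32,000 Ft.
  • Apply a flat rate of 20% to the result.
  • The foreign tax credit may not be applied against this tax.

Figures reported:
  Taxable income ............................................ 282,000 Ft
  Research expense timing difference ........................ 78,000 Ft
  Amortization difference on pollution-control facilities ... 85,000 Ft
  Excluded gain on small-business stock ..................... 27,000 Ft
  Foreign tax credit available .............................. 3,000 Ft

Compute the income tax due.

92,760 Ft

Shadow minimum tax:
  Adjusted income: 282,000 Ft + 78,000 Ft + 85,000 Ft + 27,000 Ft = 472,000 Ft
  Less exemption 32,000 Ft → base 440,000 Ft
  440,000 Ft × 20% = 88,000 Ft

Mainline income levy:
  17,000 Ft × 15% = 2,550 Ft
  55,000 Ft × 24% = 13,200 Ft
  161,000 Ft × 36% = 57,960 Ft
  49,000 Ft × 45% = 22,050 Ft
  → 95,760 Ft
  Less foreign tax credit 3,000 Ft → 92,760 Ft

92,760 Ft > 88,000 Ft, so the mainline income levy governs.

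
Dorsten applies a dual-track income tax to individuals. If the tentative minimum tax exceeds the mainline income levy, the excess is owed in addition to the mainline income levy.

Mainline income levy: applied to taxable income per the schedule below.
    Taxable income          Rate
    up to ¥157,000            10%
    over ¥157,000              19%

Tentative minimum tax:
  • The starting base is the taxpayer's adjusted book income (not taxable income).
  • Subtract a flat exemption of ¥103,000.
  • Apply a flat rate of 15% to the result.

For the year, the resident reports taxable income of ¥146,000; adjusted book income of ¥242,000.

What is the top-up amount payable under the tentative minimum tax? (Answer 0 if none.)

Tentative minimum tax:
  Base (adjusted book income): ¥242,000
  Less exemption ¥103,000 → base ¥139,000
  ¥139,000 × 15% = ¥20,850

Mainline income levy:
  ¥146,000 × 10% = ¥14,600

Excess of tentative minimum tax over mainline income levy: ¥20,850 − ¥14,600 = ¥6,250.

¥6,250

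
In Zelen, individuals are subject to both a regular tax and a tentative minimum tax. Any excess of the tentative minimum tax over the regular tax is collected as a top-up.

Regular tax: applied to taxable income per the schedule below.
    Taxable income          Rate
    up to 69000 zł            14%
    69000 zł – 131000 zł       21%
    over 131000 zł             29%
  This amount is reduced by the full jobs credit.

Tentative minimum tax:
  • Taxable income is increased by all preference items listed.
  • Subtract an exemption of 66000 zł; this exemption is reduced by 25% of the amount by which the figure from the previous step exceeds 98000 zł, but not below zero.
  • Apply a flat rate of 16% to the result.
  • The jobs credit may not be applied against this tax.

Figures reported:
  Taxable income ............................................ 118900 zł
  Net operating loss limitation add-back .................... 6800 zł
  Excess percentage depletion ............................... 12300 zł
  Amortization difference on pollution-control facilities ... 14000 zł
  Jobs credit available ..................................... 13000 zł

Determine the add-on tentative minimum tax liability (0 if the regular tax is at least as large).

8781 zł

Regular tax:
  69000 zł × 14% = 9660 zł
  49900 zł × 21% = 10479 zł
  → 20139 zł
  Less jobs credit 13000 zł → 7139 zł

Tentative minimum tax:
  Adjusted income: 118900 zł + 6800 zł + 12300 zł + 14000 zł = 152000 zł
  Exemption: 66000 zł − 25% × (152000 zł − 98000 zł) = 66000 zł − 13500 zł = 52500 zł
  Base: 152000 zł − 52500 zł = 99500 zł
  99500 zł × 16% = 15920 zł

Excess of tentative minimum tax over regular tax: 15920 zł − 7139 zł = 8781 zł.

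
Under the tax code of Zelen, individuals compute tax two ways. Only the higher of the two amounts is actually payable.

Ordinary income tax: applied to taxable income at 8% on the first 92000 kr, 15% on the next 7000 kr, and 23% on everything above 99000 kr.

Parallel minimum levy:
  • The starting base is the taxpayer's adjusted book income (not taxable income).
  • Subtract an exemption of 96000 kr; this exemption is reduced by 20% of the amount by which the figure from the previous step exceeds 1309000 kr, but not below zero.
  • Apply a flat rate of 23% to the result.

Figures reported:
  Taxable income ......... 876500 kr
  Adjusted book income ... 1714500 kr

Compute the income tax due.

Ordinary income tax:
  92000 kr × 8% = 7360 kr
  7000 kr × 15% = 1050 kr
  777500 kr × 23% = 178825 kr
  → 187235 kr

Parallel minimum levy:
  Base (adjusted book income): 1714500 kr
  Exemption: 96000 kr − 20% × (1714500 kr − 1309000 kr) = 96000 kr − 81100 kr = 14900 kr
  Base: 1714500 kr − 14900 kr = 1699600 kr
  1699600 kr × 23% = 390908 kr

390908 kr > 187235 kr, so the parallel minimum levy is the binding amount.

390908 kr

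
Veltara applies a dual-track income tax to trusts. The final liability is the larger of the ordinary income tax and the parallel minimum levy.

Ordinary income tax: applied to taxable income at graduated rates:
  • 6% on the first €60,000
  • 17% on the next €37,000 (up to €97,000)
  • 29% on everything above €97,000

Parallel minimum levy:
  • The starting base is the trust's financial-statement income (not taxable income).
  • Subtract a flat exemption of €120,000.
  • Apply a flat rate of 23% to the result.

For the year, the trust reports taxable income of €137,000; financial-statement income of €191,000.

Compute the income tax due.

€21,490

Parallel minimum levy:
  Base (financial-statement income): €191,000
  Less exemption €120,000 → base €71,000
  €71,000 × 23% = €16,330

Ordinary income tax:
  €60,000 × 6% = €3,600
  €37,000 × 17% = €6,290
  €40,000 × 29% = €11,600
  → €21,490

€21,490 > €16,330, so the ordinary income tax governs.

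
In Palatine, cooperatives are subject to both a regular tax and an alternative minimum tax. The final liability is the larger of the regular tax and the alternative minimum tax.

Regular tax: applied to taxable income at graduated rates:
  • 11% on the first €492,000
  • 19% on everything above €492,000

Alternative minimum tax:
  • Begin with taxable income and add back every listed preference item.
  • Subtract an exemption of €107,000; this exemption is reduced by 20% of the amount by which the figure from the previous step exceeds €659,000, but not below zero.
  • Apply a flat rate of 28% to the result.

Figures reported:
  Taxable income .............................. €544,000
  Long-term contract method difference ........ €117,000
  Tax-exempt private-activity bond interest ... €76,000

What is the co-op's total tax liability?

€180,768

Regular tax:
  €492,000 × 11% = €54,120
  €52,000 × 19% = €9,880
  → €64,000

Alternative minimum tax:
  Adjusted income: €544,000 + €117,000 + €76,000 = €737,000
  Exemption: €107,000 − 20% × (€737,000 − €659,000) = €107,000 − €15,600 = €91,400
  Base: €737,000 − €91,400 = €645,600
  €645,600 × 28% = €180,768

€180,768 > €64,000, so the alternative minimum tax is the binding amount.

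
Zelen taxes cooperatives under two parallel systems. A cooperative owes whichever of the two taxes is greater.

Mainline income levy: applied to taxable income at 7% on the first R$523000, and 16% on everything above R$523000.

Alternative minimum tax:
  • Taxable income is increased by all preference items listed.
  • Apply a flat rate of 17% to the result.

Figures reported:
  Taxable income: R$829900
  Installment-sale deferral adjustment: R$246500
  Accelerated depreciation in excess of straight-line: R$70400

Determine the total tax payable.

R$194956

Mainline income levy:
  R$523000 × 7% = R$36610
  R$306900 × 16% = R$49104
  → R$85714

Alternative minimum tax:
  Adjusted income: R$829900 + R$246500 + R$70400 = R$1146800
  R$1146800 × 17% = R$194956

R$194956 > R$85714, so the alternative minimum tax is the binding amount.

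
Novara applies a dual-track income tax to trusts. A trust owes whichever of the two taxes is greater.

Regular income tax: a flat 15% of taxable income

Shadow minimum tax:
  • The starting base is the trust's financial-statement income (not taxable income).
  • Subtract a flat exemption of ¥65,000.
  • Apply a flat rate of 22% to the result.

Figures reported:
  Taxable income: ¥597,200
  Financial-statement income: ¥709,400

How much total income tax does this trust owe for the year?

¥141,768

Shadow minimum tax:
  Base (financial-statement income): ¥709,400
  Less exemption ¥65,000 → base ¥644,400
  ¥644,400 × 22% = ¥141,768

Regular income tax:
  ¥597,200 × 15% = ¥89,580

¥141,768 > ¥89,580, so the shadow minimum tax is the binding amount.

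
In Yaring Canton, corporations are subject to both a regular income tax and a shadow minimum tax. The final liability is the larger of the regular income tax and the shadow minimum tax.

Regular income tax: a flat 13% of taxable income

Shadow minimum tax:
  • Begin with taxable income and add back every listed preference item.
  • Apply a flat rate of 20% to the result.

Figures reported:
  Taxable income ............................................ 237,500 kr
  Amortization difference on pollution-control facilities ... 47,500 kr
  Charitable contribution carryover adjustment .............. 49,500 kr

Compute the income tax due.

Regular income tax:
  237,500 kr × 13% = 30,875 kr

Shadow minimum tax:
  Adjusted income: 237,500 kr + 47,500 kr + 49,500 kr = 334,500 kr
  334,500 kr × 20% = 66,900 kr

66,900 kr > 30,875 kr, so the shadow minimum tax is the binding amount.

66,900 kr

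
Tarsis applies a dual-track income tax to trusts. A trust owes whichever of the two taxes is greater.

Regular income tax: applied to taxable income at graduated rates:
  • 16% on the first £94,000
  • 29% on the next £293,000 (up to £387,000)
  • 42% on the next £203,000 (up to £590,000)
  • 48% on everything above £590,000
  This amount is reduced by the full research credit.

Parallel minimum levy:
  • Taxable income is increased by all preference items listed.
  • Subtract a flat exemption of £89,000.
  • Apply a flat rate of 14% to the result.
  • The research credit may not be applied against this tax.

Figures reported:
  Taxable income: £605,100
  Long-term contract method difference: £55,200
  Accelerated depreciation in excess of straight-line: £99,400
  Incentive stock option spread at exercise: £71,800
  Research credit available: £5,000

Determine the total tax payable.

Parallel minimum levy:
  Adjusted income: £605,100 + £55,200 + £99,400 + £71,800 = £831,500
  Less exemption £89,000 → base £742,500
  £742,500 × 14% = £103,950

Regular income tax:
  £94,000 × 16% = £15,040
  £293,000 × 29% = £84,970
  £203,000 × 42% = £85,260
  £15,100 × 48% = £7,248
  → £192,518
  Less research credit £5,000 → £187,518

£187,518 > £103,950, so the regular income tax governs.

£187,518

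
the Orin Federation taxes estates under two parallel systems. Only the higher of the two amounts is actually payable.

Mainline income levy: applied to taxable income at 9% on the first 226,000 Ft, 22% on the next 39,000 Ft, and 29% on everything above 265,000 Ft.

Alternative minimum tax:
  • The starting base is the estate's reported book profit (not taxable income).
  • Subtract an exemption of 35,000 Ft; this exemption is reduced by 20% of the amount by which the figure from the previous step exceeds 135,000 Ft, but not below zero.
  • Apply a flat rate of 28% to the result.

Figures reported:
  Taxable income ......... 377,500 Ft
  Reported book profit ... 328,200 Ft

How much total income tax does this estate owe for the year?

91,896 Ft

Mainline income levy:
  226,000 Ft × 9% = 20,340 Ft
  39,000 Ft × 22% = 8,580 Ft
  112,500 Ft × 29% = 32,625 Ft
  → 61,545 Ft

Alternative minimum tax:
  Base (reported book profit): 328,200 Ft
  Exemption: 20% × (328,200 Ft − 135,000 Ft) = 38,640 Ft ≥ 35,000 Ft, so the exemption is fully phased out
  Base: 328,200 Ft − 0 Ft = 328,200 Ft
  328,200 Ft × 28% = 91,896 Ft

91,896 Ft > 61,545 Ft, so the alternative minimum tax is the binding amount.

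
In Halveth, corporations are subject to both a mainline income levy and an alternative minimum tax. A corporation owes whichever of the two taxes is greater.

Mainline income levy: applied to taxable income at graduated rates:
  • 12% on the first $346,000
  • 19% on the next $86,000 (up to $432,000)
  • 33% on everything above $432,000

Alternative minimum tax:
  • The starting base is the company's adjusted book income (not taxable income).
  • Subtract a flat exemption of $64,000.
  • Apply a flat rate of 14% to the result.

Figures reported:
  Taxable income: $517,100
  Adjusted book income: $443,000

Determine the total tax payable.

Mainline income levy:
  $346,000 × 12% = $41,520
  $86,000 × 19% = $16,340
  $85,100 × 33% = $28,083
  → $85,943

Alternative minimum tax:
  Base (adjusted book income): $443,000
  Less exemption $64,000 → base $379,000
  $379,000 × 14% = $53,060

$85,943 > $53,060, so the mainline income levy governs.

$85,943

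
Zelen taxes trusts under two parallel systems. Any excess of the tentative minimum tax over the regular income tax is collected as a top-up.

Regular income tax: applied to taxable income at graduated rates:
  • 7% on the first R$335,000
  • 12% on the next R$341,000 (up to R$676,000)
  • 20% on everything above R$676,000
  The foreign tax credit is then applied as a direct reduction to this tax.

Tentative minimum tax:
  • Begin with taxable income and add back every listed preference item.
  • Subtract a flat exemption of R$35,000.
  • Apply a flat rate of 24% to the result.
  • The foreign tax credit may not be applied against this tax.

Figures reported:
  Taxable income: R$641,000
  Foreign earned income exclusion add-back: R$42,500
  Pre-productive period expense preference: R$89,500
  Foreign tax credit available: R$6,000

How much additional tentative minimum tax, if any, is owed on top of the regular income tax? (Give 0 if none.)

Regular income tax:
  R$335,000 × 7% = R$23,450
  R$306,000 × 12% = R$36,720
  → R$60,170
  Less foreign tax credit R$6,000 → R$54,170

Tentative minimum tax:
  Adjusted income: R$641,000 + R$42,500 + R$89,500 = R$773,000
  Less exemption R$35,000 → base R$738,000
  R$738,000 × 24% = R$177,120

Excess of tentative minimum tax over regular income tax: R$177,120 − R$54,170 = R$122,950.

R$122,950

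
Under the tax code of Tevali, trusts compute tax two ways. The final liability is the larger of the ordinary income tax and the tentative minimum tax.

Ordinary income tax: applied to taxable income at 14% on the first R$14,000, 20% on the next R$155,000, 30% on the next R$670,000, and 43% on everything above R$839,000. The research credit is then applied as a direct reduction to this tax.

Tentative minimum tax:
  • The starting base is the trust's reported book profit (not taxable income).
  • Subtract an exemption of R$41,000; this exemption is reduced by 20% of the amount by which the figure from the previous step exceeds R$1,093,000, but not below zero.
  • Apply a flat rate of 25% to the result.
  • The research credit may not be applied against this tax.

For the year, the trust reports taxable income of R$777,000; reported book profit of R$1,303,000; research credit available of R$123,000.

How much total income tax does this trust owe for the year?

R$325,750

Ordinary income tax:
  R$14,000 × 14% = R$1,960
  R$155,000 × 20% = R$31,000
  R$608,000 × 30% = R$182,400
  → R$215,360
  Less research credit R$123,000 → R$92,360

Tentative minimum tax:
  Base (reported book profit): R$1,303,000
  Exemption: 20% × (R$1,303,000 − R$1,093,000) = R$42,000 ≥ R$41,000, so the exemption is fully phased out
  Base: R$1,303,000 − R$0 = R$1,303,000
  R$1,303,000 × 25% = R$325,750

R$325,750 > R$92,360, so the tentative minimum tax is the binding amount.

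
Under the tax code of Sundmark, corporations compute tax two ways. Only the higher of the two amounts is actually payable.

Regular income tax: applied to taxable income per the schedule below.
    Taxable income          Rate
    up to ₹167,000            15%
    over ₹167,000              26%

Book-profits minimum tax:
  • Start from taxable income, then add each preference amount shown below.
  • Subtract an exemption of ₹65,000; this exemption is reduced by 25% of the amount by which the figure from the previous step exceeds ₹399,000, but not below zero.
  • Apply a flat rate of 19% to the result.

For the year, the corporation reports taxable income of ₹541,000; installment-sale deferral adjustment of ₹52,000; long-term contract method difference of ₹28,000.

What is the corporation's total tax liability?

₹122,290

Regular income tax:
  ₹167,000 × 15% = ₹25,050
  ₹374,000 × 26% = ₹97,240
  → ₹122,290

Book-profits minimum tax:
  Adjusted income: ₹541,000 + ₹52,000 + ₹28,000 = ₹621,000
  Exemption: ₹65,000 − 25% × (₹621,000 − ₹399,000) = ₹65,000 − ₹55,500 = ₹9,500
  Base: ₹621,000 − ₹9,500 = ₹611,500
  ₹611,500 × 19% = ₹116,185

₹122,290 > ₹116,185, so the regular income tax governs.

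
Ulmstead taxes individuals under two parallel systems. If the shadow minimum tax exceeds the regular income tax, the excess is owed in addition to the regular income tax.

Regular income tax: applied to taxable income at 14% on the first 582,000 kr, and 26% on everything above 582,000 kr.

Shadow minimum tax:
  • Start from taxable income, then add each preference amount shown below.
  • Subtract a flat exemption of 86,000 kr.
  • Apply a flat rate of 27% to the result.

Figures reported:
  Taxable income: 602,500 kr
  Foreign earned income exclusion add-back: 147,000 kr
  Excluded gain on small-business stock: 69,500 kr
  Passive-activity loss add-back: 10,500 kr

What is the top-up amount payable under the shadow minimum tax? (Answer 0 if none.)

Regular income tax:
  582,000 kr × 14% = 81,480 kr
  20,500 kr × 26% = 5,330 kr
  → 86,810 kr

Shadow minimum tax:
  Adjusted income: 602,500 kr + 147,000 kr + 69,500 kr + 10,500 kr = 829,500 kr
  Less exemption 86,000 kr → base 743,500 kr
  743,500 kr × 27% = 200,745 kr

Excess of shadow minimum tax over regular income tax: 200,745 kr − 86,810 kr = 113,935 kr.

113,935 kr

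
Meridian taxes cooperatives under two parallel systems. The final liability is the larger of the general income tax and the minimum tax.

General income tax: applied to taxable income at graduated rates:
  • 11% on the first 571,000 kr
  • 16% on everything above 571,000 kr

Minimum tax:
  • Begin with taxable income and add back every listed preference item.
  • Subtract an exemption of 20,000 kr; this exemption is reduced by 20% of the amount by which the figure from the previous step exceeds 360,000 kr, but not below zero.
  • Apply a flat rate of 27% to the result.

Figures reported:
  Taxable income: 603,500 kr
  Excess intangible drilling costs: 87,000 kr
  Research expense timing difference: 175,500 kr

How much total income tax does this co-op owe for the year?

233,820 kr

General income tax:
  571,000 kr × 11% = 62,810 kr
  32,500 kr × 16% = 5,200 kr
  → 68,010 kr

Minimum tax:
  Adjusted income: 603,500 kr + 87,000 kr + 175,500 kr = 866,000 kr
  Exemption: 20% × (866,000 kr − 360,000 kr) = 101,200 kr ≥ 20,000 kr, so the exemption is fully phased out
  Base: 866,000 kr − 0 kr = 866,000 kr
  866,000 kr × 27% = 233,820 kr

233,820 kr > 68,010 kr, so the minimum tax is the binding amount.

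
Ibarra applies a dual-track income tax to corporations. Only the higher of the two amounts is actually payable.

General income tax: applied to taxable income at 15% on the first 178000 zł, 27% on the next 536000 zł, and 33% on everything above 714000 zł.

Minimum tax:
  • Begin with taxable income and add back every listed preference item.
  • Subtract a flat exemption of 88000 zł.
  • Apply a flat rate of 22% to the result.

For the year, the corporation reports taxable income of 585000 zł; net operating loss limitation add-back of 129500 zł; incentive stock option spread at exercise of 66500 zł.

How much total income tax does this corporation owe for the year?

152460 zł

Minimum tax:
  Adjusted income: 585000 zł + 129500 zł + 66500 zł = 781000 zł
  Less exemption 88000 zł → base 693000 zł
  693000 zł × 22% = 152460 zł

General income tax:
  178000 zł × 15% = 26700 zł
  407000 zł × 27% = 109890 zł
  → 136590 zł

152460 zł > 136590 zł, so the minimum tax is the binding amount.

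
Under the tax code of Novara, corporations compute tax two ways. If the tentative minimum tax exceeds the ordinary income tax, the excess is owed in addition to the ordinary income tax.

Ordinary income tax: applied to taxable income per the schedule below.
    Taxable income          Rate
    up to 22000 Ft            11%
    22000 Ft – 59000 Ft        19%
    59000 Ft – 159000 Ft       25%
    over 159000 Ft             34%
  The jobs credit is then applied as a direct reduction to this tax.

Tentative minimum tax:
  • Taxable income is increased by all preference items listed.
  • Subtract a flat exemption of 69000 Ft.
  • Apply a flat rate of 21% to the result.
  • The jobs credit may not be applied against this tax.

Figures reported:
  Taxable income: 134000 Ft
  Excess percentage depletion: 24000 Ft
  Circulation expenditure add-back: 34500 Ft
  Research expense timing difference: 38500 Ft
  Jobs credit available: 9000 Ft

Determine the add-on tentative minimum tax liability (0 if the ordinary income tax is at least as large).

14820 Ft

Ordinary income tax:
  22000 Ft × 11% = 2420 Ft
  37000 Ft × 19% = 7030 Ft
  75000 Ft × 25% = 18750 Ft
  → 28200 Ft
  Less jobs credit 9000 Ft → 19200 Ft

Tentative minimum tax:
  Adjusted income: 134000 Ft + 24000 Ft + 34500 Ft + 38500 Ft = 231000 Ft
  Less exemption 69000 Ft → base 162000 Ft
  162000 Ft × 21% = 34020 Ft

Excess of tentative minimum tax over ordinary income tax: 34020 Ft − 19200 Ft = 14820 Ft.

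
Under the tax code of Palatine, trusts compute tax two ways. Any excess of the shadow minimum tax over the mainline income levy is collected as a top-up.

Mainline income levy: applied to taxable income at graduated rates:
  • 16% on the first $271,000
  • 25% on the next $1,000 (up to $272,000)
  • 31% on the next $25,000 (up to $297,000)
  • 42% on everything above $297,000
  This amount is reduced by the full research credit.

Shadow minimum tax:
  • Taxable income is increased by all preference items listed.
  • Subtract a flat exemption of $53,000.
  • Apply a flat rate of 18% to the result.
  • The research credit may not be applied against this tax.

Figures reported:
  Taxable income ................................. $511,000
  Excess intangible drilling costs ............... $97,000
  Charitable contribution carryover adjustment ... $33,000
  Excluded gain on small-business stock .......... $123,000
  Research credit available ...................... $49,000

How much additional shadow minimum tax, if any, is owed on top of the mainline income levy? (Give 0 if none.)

$35,740

Mainline income levy:
  $271,000 × 16% = $43,360
  $1,000 × 25% = $250
  $25,000 × 31% = $7,750
  $214,000 × 42% = $89,880
  → $141,240
  Less research credit $49,000 → $92,240

Shadow minimum tax:
  Adjusted income: $511,000 + $97,000 + $33,000 + $123,000 = $764,000
  Less exemption $53,000 → base $711,000
  $711,000 × 18% = $127,980

Excess of shadow minimum tax over mainline income levy: $127,980 − $92,240 = $35,740.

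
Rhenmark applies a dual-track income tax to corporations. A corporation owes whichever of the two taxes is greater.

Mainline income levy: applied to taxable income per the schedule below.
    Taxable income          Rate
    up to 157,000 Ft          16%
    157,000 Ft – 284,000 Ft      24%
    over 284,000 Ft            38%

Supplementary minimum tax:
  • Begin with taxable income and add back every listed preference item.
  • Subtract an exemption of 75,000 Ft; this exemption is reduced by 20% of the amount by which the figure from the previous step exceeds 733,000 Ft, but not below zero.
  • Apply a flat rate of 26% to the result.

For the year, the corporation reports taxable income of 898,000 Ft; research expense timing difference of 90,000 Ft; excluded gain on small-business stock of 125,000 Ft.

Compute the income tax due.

Mainline income levy:
  157,000 Ft × 16% = 25,120 Ft
  127,000 Ft × 24% = 30,480 Ft
  614,000 Ft × 38% = 233,320 Ft
  → 288,920 Ft

Supplementary minimum tax:
  Adjusted income: 898,000 Ft + 90,000 Ft + 125,000 Ft = 1,113,000 Ft
  Exemption: 20% × (1,113,000 Ft − 733,000 Ft) = 76,000 Ft ≥ 75,000 Ft, so the exemption is fully phased out
  Base: 1,113,000 Ft − 0 Ft = 1,113,000 Ft
  1,113,000 Ft × 26% = 289,380 Ft

289,380 Ft > 288,920 Ft, so the supplementary minimum tax is the binding amount.

289,380 Ft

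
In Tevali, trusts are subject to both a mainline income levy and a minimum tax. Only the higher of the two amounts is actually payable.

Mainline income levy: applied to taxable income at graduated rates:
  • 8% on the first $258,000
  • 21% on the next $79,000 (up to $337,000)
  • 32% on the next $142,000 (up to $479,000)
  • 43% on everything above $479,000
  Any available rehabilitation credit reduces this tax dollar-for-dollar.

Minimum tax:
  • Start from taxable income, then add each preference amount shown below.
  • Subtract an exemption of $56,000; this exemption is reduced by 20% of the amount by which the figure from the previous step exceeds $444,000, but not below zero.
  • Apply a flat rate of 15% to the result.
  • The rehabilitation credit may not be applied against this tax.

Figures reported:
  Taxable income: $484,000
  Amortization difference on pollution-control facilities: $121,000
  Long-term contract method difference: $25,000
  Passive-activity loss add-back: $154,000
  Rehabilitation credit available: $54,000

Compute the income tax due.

$117,600

Mainline income levy:
  $258,000 × 8% = $20,640
  $79,000 × 21% = $16,590
  $142,000 × 32% = $45,440
  $5,000 × 43% = $2,150
  → $84,820
  Less rehabilitation credit $54,000 → $30,820

Minimum tax:
  Adjusted income: $484,000 + $121,000 + $25,000 + $154,000 = $784,000
  Exemption: 20% × ($784,000 − $444,000) = $68,000 ≥ $56,000, so the exemption is fully phased out
  Base: $784,000 − $0 = $784,000
  $784,000 × 15% = $117,600

$117,600 > $30,820, so the minimum tax is the binding amount.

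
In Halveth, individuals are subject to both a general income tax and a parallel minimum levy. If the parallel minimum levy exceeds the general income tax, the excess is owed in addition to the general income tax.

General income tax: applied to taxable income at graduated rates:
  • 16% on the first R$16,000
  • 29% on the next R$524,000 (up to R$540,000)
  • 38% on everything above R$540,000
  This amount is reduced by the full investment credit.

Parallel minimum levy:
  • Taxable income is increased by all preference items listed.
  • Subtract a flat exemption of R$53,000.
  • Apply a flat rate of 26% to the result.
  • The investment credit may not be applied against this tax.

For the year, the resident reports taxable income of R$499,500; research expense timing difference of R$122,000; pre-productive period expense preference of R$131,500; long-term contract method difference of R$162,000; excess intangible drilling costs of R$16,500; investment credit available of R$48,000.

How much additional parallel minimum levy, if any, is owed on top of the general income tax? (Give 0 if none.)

R$133,635

Parallel minimum levy:
  Adjusted income: R$499,500 + R$122,000 + R$131,500 + R$162,000 + R$16,500 = R$931,500
  Less exemption R$53,000 → base R$878,500
  R$878,500 × 26% = R$228,410

General income tax:
  R$16,000 × 16% = R$2,560
  R$483,500 × 29% = R$140,215
  → R$142,775
  Less investment credit R$48,000 → R$94,775

Excess of parallel minimum levy over general income tax: R$228,410 − R$94,775 = R$133,635.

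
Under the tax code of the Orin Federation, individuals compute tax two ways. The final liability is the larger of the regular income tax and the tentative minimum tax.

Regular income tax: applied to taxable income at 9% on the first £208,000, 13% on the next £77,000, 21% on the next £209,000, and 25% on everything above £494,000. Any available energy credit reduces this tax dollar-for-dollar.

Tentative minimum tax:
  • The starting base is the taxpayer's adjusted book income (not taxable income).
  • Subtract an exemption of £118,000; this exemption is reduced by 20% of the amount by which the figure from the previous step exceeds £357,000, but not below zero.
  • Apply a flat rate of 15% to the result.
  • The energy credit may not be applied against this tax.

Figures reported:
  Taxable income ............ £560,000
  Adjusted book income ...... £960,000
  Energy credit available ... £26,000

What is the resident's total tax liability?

Regular income tax:
  £208,000 × 9% = £18,720
  £77,000 × 13% = £10,010
  £209,000 × 21% = £43,890
  £66,000 × 25% = £16,500
  → £89,120
  Less energy credit £26,000 → £63,120

Tentative minimum tax:
  Base (adjusted book income): £960,000
  Exemption: 20% × (£960,000 − £357,000) = £120,600 ≥ £118,000, so the exemption is fully phased out
  Base: £960,000 − £0 = £960,000
  £960,000 × 15% = £144,000

£144,000 > £63,120, so the tentative minimum tax is the binding amount.

£144,000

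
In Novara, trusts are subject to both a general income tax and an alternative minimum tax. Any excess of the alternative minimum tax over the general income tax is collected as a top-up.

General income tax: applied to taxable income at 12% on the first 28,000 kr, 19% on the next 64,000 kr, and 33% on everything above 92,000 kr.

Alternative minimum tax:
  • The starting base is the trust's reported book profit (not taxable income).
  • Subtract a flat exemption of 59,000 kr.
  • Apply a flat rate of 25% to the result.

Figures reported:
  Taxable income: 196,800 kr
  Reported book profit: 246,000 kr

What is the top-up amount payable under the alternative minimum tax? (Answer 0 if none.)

0 kr

General income tax:
  28,000 kr × 12% = 3,360 kr
  64,000 kr × 19% = 12,160 kr
  104,800 kr × 33% = 34,584 kr
  → 50,104 kr

Alternative minimum tax:
  Base (reported book profit): 246,000 kr
  Less exemption 59,000 kr → base 187,000 kr
  187,000 kr × 25% = 46,750 kr

46,750 kr ≤ 50,104 kr, so no add-on is due.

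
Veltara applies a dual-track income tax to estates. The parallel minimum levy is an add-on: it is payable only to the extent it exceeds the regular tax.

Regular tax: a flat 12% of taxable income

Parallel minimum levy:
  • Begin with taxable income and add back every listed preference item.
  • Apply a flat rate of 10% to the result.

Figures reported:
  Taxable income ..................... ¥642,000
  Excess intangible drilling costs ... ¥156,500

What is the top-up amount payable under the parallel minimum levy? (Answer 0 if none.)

¥2,810

Parallel minimum levy:
  Adjusted income: ¥642,000 + ¥156,500 = ¥798,500
  ¥798,500 × 10% = ¥79,850

Regular tax:
  ¥642,000 × 12% = ¥77,040

Excess of parallel minimum levy over regular tax: ¥79,850 − ¥77,040 = ¥2,810.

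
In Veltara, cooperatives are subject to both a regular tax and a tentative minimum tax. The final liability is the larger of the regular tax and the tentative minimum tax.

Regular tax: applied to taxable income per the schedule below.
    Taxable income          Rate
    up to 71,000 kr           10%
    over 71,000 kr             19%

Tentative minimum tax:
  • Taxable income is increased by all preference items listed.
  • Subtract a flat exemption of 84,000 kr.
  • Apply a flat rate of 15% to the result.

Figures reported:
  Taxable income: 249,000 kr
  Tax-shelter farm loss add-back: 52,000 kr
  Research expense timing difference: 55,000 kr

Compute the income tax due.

40,920 kr

Regular tax:
  71,000 kr × 10% = 7,100 kr
  178,000 kr × 19% = 33,820 kr
  → 40,920 kr

Tentative minimum tax:
  Adjusted income: 249,000 kr + 52,000 kr + 55,000 kr = 356,000 kr
  Less exemption 84,000 kr → base 272,000 kr
  272,000 kr × 15% = 40,800 kr

40,920 kr > 40,800 kr, so the regular tax governs.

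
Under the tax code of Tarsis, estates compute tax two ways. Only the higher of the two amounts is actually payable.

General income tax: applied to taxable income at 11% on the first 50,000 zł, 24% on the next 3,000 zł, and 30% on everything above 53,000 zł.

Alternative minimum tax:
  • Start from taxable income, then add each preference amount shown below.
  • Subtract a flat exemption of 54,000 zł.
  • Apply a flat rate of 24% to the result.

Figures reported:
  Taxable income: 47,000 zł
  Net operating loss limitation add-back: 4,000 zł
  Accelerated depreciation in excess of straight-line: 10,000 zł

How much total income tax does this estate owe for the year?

General income tax:
  47,000 zł × 11% = 5,170 zł

Alternative minimum tax:
  Adjusted income: 47,000 zł + 4,000 zł + 10,000 zł = 61,000 zł
  Less exemption 54,000 zł → base 7,000 zł
  7,000 zł × 24% = 1,680 zł

5,170 zł > 1,680 zł, so the general income tax governs.

5,170 zł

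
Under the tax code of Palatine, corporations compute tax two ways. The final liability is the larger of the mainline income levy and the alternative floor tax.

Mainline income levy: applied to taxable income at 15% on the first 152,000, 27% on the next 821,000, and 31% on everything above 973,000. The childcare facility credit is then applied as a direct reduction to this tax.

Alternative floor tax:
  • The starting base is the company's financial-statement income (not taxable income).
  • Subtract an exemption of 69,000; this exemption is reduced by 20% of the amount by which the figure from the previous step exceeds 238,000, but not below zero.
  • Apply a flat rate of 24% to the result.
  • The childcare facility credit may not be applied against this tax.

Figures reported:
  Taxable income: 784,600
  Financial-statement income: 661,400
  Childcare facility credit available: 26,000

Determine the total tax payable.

Mainline income levy:
  152,000 × 15% = 22,800
  632,600 × 27% = 170,802
  → 193,602
  Less childcare facility credit 26,000 → 167,602

Alternative floor tax:
  Base (financial-statement income): 661,400
  Exemption: 20% × (661,400 − 238,000) = 84,680 ≥ 69,000, so the exemption is fully phased out
  Base: 661,400 − 0 = 661,400
  661,400 × 24% = 158,736

167,602 > 158,736, so the mainline income levy governs.

167,602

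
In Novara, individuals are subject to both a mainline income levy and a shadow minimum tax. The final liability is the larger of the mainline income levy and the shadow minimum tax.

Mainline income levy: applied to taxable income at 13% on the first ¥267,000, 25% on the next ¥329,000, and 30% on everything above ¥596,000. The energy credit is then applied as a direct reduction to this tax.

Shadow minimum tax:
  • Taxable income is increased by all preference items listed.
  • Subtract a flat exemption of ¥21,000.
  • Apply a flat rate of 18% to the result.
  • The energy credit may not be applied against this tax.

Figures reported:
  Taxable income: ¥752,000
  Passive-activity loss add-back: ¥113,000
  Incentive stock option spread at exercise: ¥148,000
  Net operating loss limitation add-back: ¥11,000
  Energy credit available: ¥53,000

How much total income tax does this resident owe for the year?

Mainline income levy:
  ¥267,000 × 13% = ¥34,710
  ¥329,000 × 25% = ¥82,250
  ¥156,000 × 30% = ¥46,800
  → ¥163,760
  Less energy credit ¥53,000 → ¥110,760

Shadow minimum tax:
  Adjusted income: ¥752,000 + ¥113,000 + ¥148,000 + ¥11,000 = ¥1,024,000
  Less exemption ¥21,000 → base ¥1,003,000
  ¥1,003,000 × 18% = ¥180,540

¥180,540 > ¥110,760, so the shadow minimum tax is the binding amount.

¥180,540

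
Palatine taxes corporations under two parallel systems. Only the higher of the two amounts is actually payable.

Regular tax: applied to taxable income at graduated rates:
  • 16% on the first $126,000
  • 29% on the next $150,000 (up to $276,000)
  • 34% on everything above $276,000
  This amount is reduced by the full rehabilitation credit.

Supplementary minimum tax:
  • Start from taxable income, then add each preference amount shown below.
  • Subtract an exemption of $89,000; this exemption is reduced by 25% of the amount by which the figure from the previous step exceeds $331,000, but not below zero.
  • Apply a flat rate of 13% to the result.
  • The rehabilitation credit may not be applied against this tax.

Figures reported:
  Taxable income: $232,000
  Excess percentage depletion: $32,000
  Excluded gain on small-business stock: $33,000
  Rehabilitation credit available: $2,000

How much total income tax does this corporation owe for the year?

Regular tax:
  $126,000 × 16% = $20,160
  $106,000 × 29% = $30,740
  → $50,900
  Less rehabilitation credit $2,000 → $48,900

Supplementary minimum tax:
  Adjusted income: $232,000 + $32,000 + $33,000 = $297,000
  Exemption: $297,000 ≤ $331,000, so full $89,000 applies
  Base: $297,000 − $89,000 = $208,000
  $208,000 × 13% = $27,040

$48,900 > $27,040, so the regular tax governs.

$48,900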